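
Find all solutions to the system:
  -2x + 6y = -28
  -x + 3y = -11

Row-reduce:
R1 ← R1 / (-2).
R2 ← R2 + 1·R1.
Row 2 reduces to 0 = 3, a contradiction. The system is inconsistent.

no solution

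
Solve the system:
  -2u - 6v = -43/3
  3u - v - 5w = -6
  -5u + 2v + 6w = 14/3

Row-reduce the augmented matrix:
R1 ← R1 / (-2).
R2 ← R2 − 3·R1.
R3 ← R3 + 5·R1.
R2 ← R2 / (-10).
R1 ← R1 − 3·R2.
R3 ← R3 − 17·R2.
R3 ← R3 / (-5/2).
R1 ← R1 + 3/2·R3.
R2 ← R2 − 1/2·R3.
Reading off the reduced rows gives u = 8/3, v = 3/2, w = 5/2.

u = 8/3, v = 3/2, w = 5/2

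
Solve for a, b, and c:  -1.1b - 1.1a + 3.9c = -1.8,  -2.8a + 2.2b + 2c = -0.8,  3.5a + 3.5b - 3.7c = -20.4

a = -5, b = -4, c = -3

Row-reduce the augmented matrix:
R1 ← R1 / (-11/10).
R2 ← R2 + 14/5·R1.
R3 ← R3 − 7/2·R1.
R2 ← R2 / (5).
R1 ← R1 − 1·R2.
R3 ← R3 / (479/55).
R1 ← R1 + 49/25·R3.
R2 ← R2 + 436/275·R3.
Reading off the reduced rows gives a = -5, b = -4, c = -3.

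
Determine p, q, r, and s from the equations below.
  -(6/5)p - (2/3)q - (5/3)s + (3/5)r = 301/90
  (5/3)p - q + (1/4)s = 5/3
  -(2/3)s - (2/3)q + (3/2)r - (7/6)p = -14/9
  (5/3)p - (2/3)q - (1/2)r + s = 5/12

Row-reduce the augmented matrix:
R1 ← R1 / (-6/5).
R2 ← R2 − 5/3·R1.
R3 ← R3 + 7/6·R1.
R4 ← R4 − 5/3·R1.
R2 ← R2 / (-52/27).
R1 ← R1 − 5/9·R2.
R3 ← R3 + 1/54·R2.
R4 ← R4 + 43/27·R2.
R3 ← R3 / (189/208).
R1 ← R1 + 27/104·R3.
R2 ← R2 + 45/104·R3.
R4 ← R4 + 37/104·R3.
R4 ← R4 / (65/84).
R1 ← R1 − 15/14·R4.
R2 ← R2 − 43/28·R4.
R3 ← R3 − 15/14·R4.
Reading off the reduced rows gives p = 1/2, q = -3/2, r = -5/2, s = -8/3.

p = 1/2, q = -3/2, r = -5/2, s = -8/3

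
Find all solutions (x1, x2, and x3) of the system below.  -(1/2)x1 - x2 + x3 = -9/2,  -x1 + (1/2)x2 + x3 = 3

Row-reduce:
R1 ← R1 / (-1/2).
R2 ← R2 + 1·R1.
R2 ← R2 / (5/2).
R1 ← R1 − 2·R2.
Rank is 2 with 3 unknowns, leaving x3 free.

infinitely many solutions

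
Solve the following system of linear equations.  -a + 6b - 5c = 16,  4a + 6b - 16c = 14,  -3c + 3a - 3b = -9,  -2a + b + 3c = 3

Row-reduce the augmented matrix:
R1 ← R1 / (-1).
R2 ← R2 − 4·R1.
R3 ← R3 − 3·R1.
R4 ← R4 + 2·R1.
R2 ← R2 / (30).
R1 ← R1 + 6·R2.
R3 ← R3 − 15·R2.
R4 ← R4 + 11·R2.
Swap R3 and R4.
R3 ← R3 / (-1/5).
R1 ← R1 + 11/5·R3.
R2 ← R2 + 6/5·R3.
R4 reduces to 0 = 0, so the extra equation is consistent.
Reading off the reduced rows gives a = 4, b = 5, c = 2.

a = 4, b = 5, c = 2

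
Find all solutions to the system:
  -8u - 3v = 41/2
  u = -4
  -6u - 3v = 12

Row-reduce:
R1 ← R1 / (-8).
R2 ← R2 − 1·R1.
R3 ← R3 + 6·R1.
R2 ← R2 / (-3/8).
R1 ← R1 − 3/8·R2.
R3 ← R3 + 3/4·R2.
Row 3 reduces to 0 = -1/2, a contradiction. The system is inconsistent.

no solution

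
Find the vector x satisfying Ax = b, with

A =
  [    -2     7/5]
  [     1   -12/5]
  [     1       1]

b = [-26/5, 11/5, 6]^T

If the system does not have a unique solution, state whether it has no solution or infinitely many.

no solution

Row-reduce:
R1 ← R1 / (-2).
R2 ← R2 − 1·R1.
R3 ← R3 − 1·R1.
R2 ← R2 / (-17/10).
R1 ← R1 + 7/10·R2.
R3 ← R3 − 17/10·R2.
Row 3 reduces to 0 = 3, a contradiction. The system is inconsistent.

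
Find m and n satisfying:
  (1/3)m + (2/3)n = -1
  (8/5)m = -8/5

Row-reduce the augmented matrix:
R1 ← R1 / (1/3).
R2 ← R2 − 8/5·R1.
R2 ← R2 / (-16/5).
R1 ← R1 − 2·R2.
Reading off the reduced rows gives m = -1, n = -1.

m = -1, n = -1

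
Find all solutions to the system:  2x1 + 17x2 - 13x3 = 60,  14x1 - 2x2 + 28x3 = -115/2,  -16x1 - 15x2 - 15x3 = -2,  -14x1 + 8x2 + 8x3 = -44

Row-reduce:
R1 ← R1 / (2).
R2 ← R2 − 14·R1.
R3 ← R3 + 16·R1.
R4 ← R4 + 14·R1.
R2 ← R2 / (-121).
R1 ← R1 − 17/2·R2.
R3 ← R3 − 121·R2.
R4 ← R4 − 127·R2.
Swap R3 and R4.
R3 ← R3 / (5070/121).
R1 ← R1 − 225/121·R3.
R2 ← R2 + 119/121·R3.
Row 4 reduces to 0 = 1/2, a contradiction. The system is inconsistent.

no solution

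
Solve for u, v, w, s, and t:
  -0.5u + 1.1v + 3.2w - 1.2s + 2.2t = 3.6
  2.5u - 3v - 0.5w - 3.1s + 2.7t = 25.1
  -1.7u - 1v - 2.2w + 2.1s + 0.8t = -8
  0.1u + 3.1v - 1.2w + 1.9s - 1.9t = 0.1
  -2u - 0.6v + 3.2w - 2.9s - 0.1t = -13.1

u = 5, v = 3, w = -3, s = -3, t = 4

Row-reduce the augmented matrix:
R1 ← R1 / (-1/2).
R2 ← R2 − 5/2·R1.
R3 ← R3 + 17/10·R1.
R4 ← R4 − 1/10·R1.
R5 ← R5 + 2·R1.
R2 ← R2 / (5/2).
R1 ← R1 + 11/5·R2.
R3 ← R3 + 237/50·R2.
R4 ← R4 − 83/25·R2.
R5 ← R5 + 5·R2.
R3 ← R3 / (4077/250).
R1 ← R1 − 181/25·R3.
R2 ← R2 − 31/5·R3.
R4 ← R4 + 2643/125·R3.
R5 ← R5 − 107/5·R3.
R4 ← R4 / (-185/302).
R1 ← R1 + 1567/2265·R4.
R2 ← R2 − 1291/2265·R4.
R3 ← R3 + 1538/2265·R4.
R5 ← R5 + 40063/22650·R4.
R5 ← R5 / (-4642522/208125).
R1 ← R1 + 290021/41625·R5.
R2 ← R2 − 130483/41625·R5.
R3 ← R3 + 66073/13875·R5.
R4 ← R4 + 72889/8325·R5.
Reading off the reduced rows gives u = 5, v = 3, w = -3, s = -3, t = 4.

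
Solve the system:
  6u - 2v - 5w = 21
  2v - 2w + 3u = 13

Row-reduce:
R1 ← R1 / (6).
R2 ← R2 − 3·R1.
R2 ← R2 / (3).
R1 ← R1 + 1/3·R2.
Rank is 2 with 3 unknowns, leaving w free.

infinitely many solutions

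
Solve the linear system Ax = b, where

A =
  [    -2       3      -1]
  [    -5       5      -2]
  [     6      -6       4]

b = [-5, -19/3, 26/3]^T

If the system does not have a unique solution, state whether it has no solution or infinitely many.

x_1 = -4/3, x_2 = -7/3, x_3 = 2/3

Row-reduce the augmented matrix:
R1 ← R1 / (-2).
R2 ← R2 + 5·R1.
R3 ← R3 − 6·R1.
R2 ← R2 / (-5/2).
R1 ← R1 + 3/2·R2.
R3 ← R3 − 3·R2.
R3 ← R3 / (8/5).
R1 ← R1 − 1/5·R3.
R2 ← R2 + 1/5·R3.
Reading off the reduced rows gives x_1 = -4/3, x_2 = -7/3, x_3 = 2/3.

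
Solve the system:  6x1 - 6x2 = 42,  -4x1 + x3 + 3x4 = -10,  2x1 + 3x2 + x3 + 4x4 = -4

infinitely many solutions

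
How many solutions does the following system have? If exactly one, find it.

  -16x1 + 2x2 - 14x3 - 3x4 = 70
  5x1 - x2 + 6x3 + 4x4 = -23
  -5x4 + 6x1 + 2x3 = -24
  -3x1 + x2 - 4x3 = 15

infinitely many solutions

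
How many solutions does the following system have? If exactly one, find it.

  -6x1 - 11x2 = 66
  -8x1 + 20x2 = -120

Row-reduce the augmented matrix:
R1 ← R1 / (-6).
R2 ← R2 + 8·R1.
R2 ← R2 / (104/3).
R1 ← R1 − 11/6·R2.
Reading off the reduced rows gives x1 = 0, x2 = -6.

x1 = 0, x2 = -6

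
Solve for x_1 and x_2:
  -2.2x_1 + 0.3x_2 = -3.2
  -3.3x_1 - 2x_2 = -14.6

x_1 = 2, x_2 = 4

Row-reduce the augmented matrix:
R1 ← R1 / (-11/5).
R2 ← R2 + 33/10·R1.
R2 ← R2 / (-49/20).
R1 ← R1 + 3/22·R2.
Reading off the reduced rows gives x_1 = 2, x_2 = 4.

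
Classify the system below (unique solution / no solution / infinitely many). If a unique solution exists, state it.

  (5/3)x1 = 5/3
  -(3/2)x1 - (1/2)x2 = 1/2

Row-reduce the augmented matrix:
R1 ← R1 / (5/3).
R2 ← R2 + 3/2·R1.
R2 ← R2 / (-1/2).
Reading off the reduced rows gives x1 = 1, x2 = -4.

x1 = 1, x2 = -4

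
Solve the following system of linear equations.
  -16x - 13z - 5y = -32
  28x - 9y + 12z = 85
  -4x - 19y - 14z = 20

no solution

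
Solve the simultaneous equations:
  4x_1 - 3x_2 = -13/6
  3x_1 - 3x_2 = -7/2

x_1 = 4/3, x_2 = 5/2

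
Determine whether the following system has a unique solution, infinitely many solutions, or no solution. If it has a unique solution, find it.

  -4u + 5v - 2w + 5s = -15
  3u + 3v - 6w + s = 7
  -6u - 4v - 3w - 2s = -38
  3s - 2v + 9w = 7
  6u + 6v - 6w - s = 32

Row-reduce:
R1 ← R1 / (-4).
R2 ← R2 − 3·R1.
R3 ← R3 + 6·R1.
R5 ← R5 − 6·R1.
R2 ← R2 / (27/4).
R1 ← R1 + 5/4·R2.
R3 ← R3 + 23/2·R2.
R4 ← R4 + 2·R2.
R5 ← R5 − 27/2·R2.
R3 ← R3 / (-115/9).
R1 ← R1 + 8/9·R3.
R2 ← R2 + 10/9·R3.
R4 ← R4 − 61/9·R3.
R5 ← R5 − 6·R3.
R4 ← R4 / (421/115).
R1 ← R1 + 94/345·R4.
R2 ← R2 − 19/23·R4.
R3 ← R3 − 38/345·R4.
R5 ← R5 + 421/115·R4.
Row 5 reduces to 0 = 1, a contradiction. The system is inconsistent.

no solution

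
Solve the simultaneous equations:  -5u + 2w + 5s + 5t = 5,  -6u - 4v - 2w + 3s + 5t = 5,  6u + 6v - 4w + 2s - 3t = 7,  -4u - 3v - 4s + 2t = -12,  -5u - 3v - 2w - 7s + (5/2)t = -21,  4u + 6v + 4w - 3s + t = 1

no solution

Row-reduce:
R1 ← R1 / (-5).
R2 ← R2 + 6·R1.
R3 ← R3 − 6·R1.
R4 ← R4 + 4·R1.
R5 ← R5 + 5·R1.
R6 ← R6 − 4·R1.
R2 ← R2 / (-4).
R3 ← R3 − 6·R2.
R4 ← R4 + 3·R2.
R5 ← R5 + 3·R2.
R6 ← R6 − 6·R2.
R3 ← R3 / (-41/5).
R1 ← R1 + 2/5·R3.
R2 ← R2 − 11/10·R3.
R4 ← R4 − 17/10·R3.
R5 ← R5 + 7/10·R3.
R6 ← R6 + 1·R3.
R4 ← R4 / (-206/41).
R1 ← R1 + 48/41·R4.
R2 ← R2 − 50/41·R4.
R3 ← R3 + 35/82·R4.
R5 ← R5 + 412/41·R4.
R6 ← R6 + 161/41·R4.
Swap R5 and R6.
R5 ← R5 / (1669/412).
R1 ← R1 + 88/103·R5.
R2 ← R2 − 23/103·R5.
R3 ← R3 + 85/824·R5.
R4 ← R4 − 77/412·R5.
Row 6 reduces to 0 = -1/2, a contradiction. The system is inconsistent.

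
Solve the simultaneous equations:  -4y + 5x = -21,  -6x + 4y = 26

x = -5, y = -1

Row-reduce the augmented matrix:
R1 ← R1 / (5).
R2 ← R2 + 6·R1.
R2 ← R2 / (-4/5).
R1 ← R1 + 4/5·R2.
Reading off the reduced rows gives x = -5, y = -1.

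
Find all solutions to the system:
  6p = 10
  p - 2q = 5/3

p = 5/3, q = 0

Row-reduce the augmented matrix:
R1 ← R1 / (6).
R2 ← R2 − 1·R1.
R2 ← R2 / (-2).
Reading off the reduced rows gives p = 5/3, q = 0.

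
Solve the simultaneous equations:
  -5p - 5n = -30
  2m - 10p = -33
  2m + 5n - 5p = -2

no solution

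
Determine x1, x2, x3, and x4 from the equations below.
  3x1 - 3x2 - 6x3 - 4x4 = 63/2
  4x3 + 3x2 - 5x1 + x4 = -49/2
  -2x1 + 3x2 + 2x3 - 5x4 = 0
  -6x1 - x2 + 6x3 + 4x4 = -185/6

x1 = 2, x2 = -5/3, x3 = -7/4, x4 = -5/2

Row-reduce the augmented matrix:
R1 ← R1 / (3).
R2 ← R2 + 5·R1.
R3 ← R3 + 2·R1.
R4 ← R4 + 6·R1.
R2 ← R2 / (-2).
R1 ← R1 + 1·R2.
R3 ← R3 − 1·R2.
R4 ← R4 + 7·R2.
R3 ← R3 / (-5).
R1 ← R1 − 1·R3.
R2 ← R2 − 3·R3.
R4 ← R4 − 15·R3.
R4 ← R4 / (-47/3).
R1 ← R1 + 3/5·R4.
R2 ← R2 + 52/15·R4.
R3 ← R3 − 21/10·R4.
Reading off the reduced rows gives x1 = 2, x2 = -5/3, x3 = -7/4, x4 = -5/2.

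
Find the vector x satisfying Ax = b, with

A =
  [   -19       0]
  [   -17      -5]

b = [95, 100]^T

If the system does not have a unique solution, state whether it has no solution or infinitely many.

Row-reduce the augmented matrix:
R1 ← R1 / (-19).
R2 ← R2 + 17·R1.
R2 ← R2 / (-5).
Reading off the reduced rows gives x_1 = -5, x_2 = -3.

x_1 = -5, x_2 = -3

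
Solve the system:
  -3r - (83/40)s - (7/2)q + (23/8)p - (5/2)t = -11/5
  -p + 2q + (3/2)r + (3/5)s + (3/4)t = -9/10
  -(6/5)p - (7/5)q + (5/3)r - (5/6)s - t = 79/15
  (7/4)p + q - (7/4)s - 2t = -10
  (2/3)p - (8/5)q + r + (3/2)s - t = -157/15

no solution

Row-reduce:
R1 ← R1 / (23/8).
R2 ← R2 + 1·R1.
R3 ← R3 + 6/5·R1.
R4 ← R4 − 7/4·R1.
R5 ← R5 − 2/3·R1.
R2 ← R2 / (18/23).
R1 ← R1 + 28/23·R2.
R3 ← R3 + 329/115·R2.
R4 ← R4 − 72/23·R2.
R5 ← R5 + 272/345·R2.
R3 ← R3 / (25/12).
R1 ← R1 + 1/3·R3.
R2 ← R2 − 7/12·R3.
R5 ← R5 − 97/45·R3.
Swap R4 and R5.
R4 ← R4 / (137609/33750).
R1 ← R1 + 1411/1125·R4.
R2 ← R2 − 1001/2250·R4.
R3 ← R3 + 386/375·R4.
Row 5 reduces to 0 = -2, a contradiction. The system is inconsistent.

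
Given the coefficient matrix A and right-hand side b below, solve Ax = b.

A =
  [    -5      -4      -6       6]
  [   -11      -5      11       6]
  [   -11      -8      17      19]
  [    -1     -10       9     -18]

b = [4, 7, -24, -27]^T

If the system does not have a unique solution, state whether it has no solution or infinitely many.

x_1 = -4, x_2 = 4, x_3 = -1, x_4 = -1

Row-reduce the augmented matrix:
R1 ← R1 / (-5).
R2 ← R2 + 11·R1.
R3 ← R3 + 11·R1.
R4 ← R4 + 1·R1.
R2 ← R2 / (19/5).
R1 ← R1 − 4/5·R2.
R3 ← R3 − 4/5·R2.
R4 ← R4 + 46/5·R2.
R3 ← R3 / (477/19).
R1 ← R1 + 74/19·R3.
R2 ← R2 − 121/19·R3.
R4 ← R4 − 1307/19·R3.
R4 ← R4 / (-27035/477).
R1 ← R1 − 692/477·R4.
R2 ← R2 + 1789/477·R4.
R3 ← R3 − 139/477·R4.
Reading off the reduced rows gives x_1 = -4, x_2 = 4, x_3 = -1, x_4 = -1.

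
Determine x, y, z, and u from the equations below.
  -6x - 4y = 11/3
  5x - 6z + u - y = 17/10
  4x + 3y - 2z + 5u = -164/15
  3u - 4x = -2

Row-reduce the augmented matrix:
R1 ← R1 / (-6).
R2 ← R2 − 5·R1.
R3 ← R3 − 4·R1.
R4 ← R4 + 4·R1.
R2 ← R2 / (-13/3).
R1 ← R1 − 2/3·R2.
R3 ← R3 − 1/3·R2.
R4 ← R4 − 8/3·R2.
R3 ← R3 / (-32/13).
R1 ← R1 + 12/13·R3.
R2 ← R2 − 18/13·R3.
R4 ← R4 + 48/13·R3.
R4 ← R4 / (-4).
R1 ← R1 + 7/4·R4.
R2 ← R2 − 21/8·R4.
R3 ← R3 + 33/16·R4.
Reading off the reduced rows gives x = -3/2, y = 4/3, z = -11/5, u = -8/3.

x = -3/2, y = 4/3, z = -11/5, u = -8/3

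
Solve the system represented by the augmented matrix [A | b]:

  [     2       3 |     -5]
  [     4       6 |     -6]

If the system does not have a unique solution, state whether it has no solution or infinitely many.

no solution

Row-reduce:
R1 ← R1 / (2).
R2 ← R2 − 4·R1.
Row 2 reduces to 0 = 4, a contradiction. The system is inconsistent.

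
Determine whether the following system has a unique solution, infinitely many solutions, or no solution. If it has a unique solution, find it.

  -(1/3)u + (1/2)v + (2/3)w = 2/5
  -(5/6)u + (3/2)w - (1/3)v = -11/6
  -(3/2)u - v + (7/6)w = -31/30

u = -11/5, v = 2, w = -2

Row-reduce the augmented matrix:
R1 ← R1 / (-1/3).
R2 ← R2 + 5/6·R1.
R3 ← R3 + 3/2·R1.
R2 ← R2 / (-19/12).
R1 ← R1 + 3/2·R2.
R3 ← R3 + 13/4·R2.
R3 ← R3 / (-85/57).
R1 ← R1 + 35/19·R3.
R2 ← R2 − 2/19·R3.
Reading off the reduced rows gives u = -11/5, v = 2, w = -2.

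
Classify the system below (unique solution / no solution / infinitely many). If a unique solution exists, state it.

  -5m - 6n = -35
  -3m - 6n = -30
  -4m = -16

no solution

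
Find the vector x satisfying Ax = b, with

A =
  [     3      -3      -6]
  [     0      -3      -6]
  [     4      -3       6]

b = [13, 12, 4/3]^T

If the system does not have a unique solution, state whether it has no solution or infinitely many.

x_1 = 1/3, x_2 = -2, x_3 = -1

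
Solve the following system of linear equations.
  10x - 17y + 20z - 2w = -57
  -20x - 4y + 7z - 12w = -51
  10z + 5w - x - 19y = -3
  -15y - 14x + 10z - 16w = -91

Row-reduce the augmented matrix:
R1 ← R1 / (10).
R2 ← R2 + 20·R1.
R3 ← R3 + 1·R1.
R4 ← R4 + 14·R1.
R2 ← R2 / (-38).
R1 ← R1 + 17/10·R2.
R3 ← R3 + 207/10·R2.
R4 ← R4 + 194/5·R2.
R3 ← R3 / (-5169/380).
R1 ← R1 + 39/380·R3.
R2 ← R2 + 47/38·R3.
R4 ← R4 + 949/95·R3.
R4 ← R4 / (-21346/1723).
R1 ← R1 − 713/1723·R4.
R2 ← R2 + 1392/1723·R4.
R3 ← R3 + 1712/1723·R4.
Reading off the reduced rows gives x = -1, y = 1, z = -1, w = 5.

x = -1, y = 1, z = -1, w = 5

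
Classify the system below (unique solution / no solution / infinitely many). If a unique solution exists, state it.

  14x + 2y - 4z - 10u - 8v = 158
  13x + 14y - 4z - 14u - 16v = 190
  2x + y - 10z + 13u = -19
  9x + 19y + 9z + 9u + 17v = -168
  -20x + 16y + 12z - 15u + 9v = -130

x = 4, y = -2, z = -4, u = -5, v = -5

Row-reduce the augmented matrix:
R1 ← R1 / (14).
R2 ← R2 − 13·R1.
R3 ← R3 − 2·R1.
R4 ← R4 − 9·R1.
R5 ← R5 + 20·R1.
R2 ← R2 / (85/7).
R1 ← R1 − 1/7·R2.
R3 ← R3 − 5/7·R2.
R4 ← R4 − 124/7·R2.
R5 ← R5 − 132/7·R2.
R3 ← R3 / (-160/17).
R1 ← R1 + 24/85·R3.
R2 ← R2 + 2/85·R3.
R4 ← R4 − 1019/85·R3.
R5 ← R5 − 572/85·R3.
R4 ← R4 / (3283/80).
R1 ← R1 + 11/10·R4.
R2 ← R2 + 17/40·R4.
R3 ← R3 + 25/16·R4.
R5 ← R5 + 229/20·R4.
R5 ← R5 / (366257/16415).
R1 ← R1 − 7632/16415·R5.
R2 ← R2 + 5408/16415·R5.
R3 ← R3 − 20093/16415·R5.
R4 ← R4 − 14698/16415·R5.
Reading off the reduced rows gives x = 4, y = -2, z = -4, u = -5, v = -5.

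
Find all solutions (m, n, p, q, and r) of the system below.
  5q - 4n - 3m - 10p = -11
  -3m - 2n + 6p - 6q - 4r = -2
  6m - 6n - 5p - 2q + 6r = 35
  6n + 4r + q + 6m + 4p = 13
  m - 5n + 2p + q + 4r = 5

infinitely many solutions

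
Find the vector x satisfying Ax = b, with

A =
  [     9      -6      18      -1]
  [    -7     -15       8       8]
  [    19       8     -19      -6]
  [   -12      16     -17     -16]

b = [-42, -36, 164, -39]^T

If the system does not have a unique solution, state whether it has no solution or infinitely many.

x_1 = 5, x_2 = -1, x_3 = -5, x_4 = 3

Row-reduce the augmented matrix:
R1 ← R1 / (9).
R2 ← R2 + 7·R1.
R3 ← R3 − 19·R1.
R4 ← R4 + 12·R1.
R2 ← R2 / (-59/3).
R1 ← R1 + 2/3·R2.
R3 ← R3 − 62/3·R2.
R4 ← R4 − 8·R2.
R3 ← R3 / (-1999/59).
R1 ← R1 − 74/59·R3.
R2 ← R2 + 66/59·R3.
R4 ← R4 − 941/59·R3.
R4 ← R4 / (-75883/5997).
R1 ← R1 + 1313/5997·R4.
R2 ← R2 + 2935/5997·R4.
R3 ← R3 + 655/5997·R4.
Reading off the reduced rows gives x_1 = 5, x_2 = -1, x_3 = -5, x_4 = 3.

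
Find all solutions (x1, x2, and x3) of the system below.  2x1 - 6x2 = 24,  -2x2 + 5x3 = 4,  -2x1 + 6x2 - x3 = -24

Row-reduce the augmented matrix:
R1 ← R1 / (2).
R3 ← R3 + 2·R1.
R2 ← R2 / (-2).
R1 ← R1 + 3·R2.
R3 ← R3 / (-1).
R1 ← R1 + 15/2·R3.
R2 ← R2 + 5/2·R3.
Reading off the reduced rows gives x1 = 6, x2 = -2, x3 = 0.

x1 = 6, x2 = -2, x3 = 0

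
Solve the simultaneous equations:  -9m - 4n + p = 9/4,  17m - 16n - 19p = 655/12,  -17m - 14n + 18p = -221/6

Row-reduce the augmented matrix:
R1 ← R1 / (-9).
R2 ← R2 − 17·R1.
R3 ← R3 + 17·R1.
R2 ← R2 / (-212/9).
R1 ← R1 − 4/9·R2.
R3 ← R3 + 58/9·R2.
R3 ← R3 / (1102/53).
R1 ← R1 + 23/53·R3.
R2 ← R2 − 77/106·R3.
Reading off the reduced rows gives m = -1/3, n = -1/2, p = -11/4.

m = -1/3, n = -1/2, p = -11/4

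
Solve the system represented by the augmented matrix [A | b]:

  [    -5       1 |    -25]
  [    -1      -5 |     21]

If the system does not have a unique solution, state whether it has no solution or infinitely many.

x_1 = 4, x_2 = -5

From equation 1: x_2 = -25 + 5·x_1.
Substitute into equation 2 and solve: x_1 = 4.
Then x_2 = -5.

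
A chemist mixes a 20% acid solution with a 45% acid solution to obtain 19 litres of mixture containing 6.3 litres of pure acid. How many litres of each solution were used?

Let a = litres of solution A, b = litres of solution B.
  a + b = 19
  (1/5)a + (9/20)b = 63/10
From equation 1: a = 19 − b.
Substitute into equation 2 and solve: b = 10.
Then a = 9.

litres of solution A: 9, litres of solution B: 10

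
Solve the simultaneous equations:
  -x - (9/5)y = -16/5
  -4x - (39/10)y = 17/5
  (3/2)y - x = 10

no solution

Row-reduce:
R1 ← R1 / (-1).
R2 ← R2 + 4·R1.
R3 ← R3 + 1·R1.
R2 ← R2 / (33/10).
R1 ← R1 − 9/5·R2.
R3 ← R3 − 33/10·R2.
Row 3 reduces to 0 = -3, a contradiction. The system is inconsistent.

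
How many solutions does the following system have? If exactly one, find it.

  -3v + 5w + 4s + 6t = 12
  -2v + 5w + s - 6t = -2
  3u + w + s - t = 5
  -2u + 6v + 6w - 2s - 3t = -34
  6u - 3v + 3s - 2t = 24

u = 1, v = -2, w = -2, s = 4, t = 0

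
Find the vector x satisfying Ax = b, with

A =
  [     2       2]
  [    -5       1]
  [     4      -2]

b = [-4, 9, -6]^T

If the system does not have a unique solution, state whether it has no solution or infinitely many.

Row-reduce:
R1 ← R1 / (2).
R2 ← R2 + 5·R1.
R3 ← R3 − 4·R1.
R2 ← R2 / (6).
R1 ← R1 − 1·R2.
R3 ← R3 + 6·R2.
Row 3 reduces to 0 = 1, a contradiction. The system is inconsistent.

no solution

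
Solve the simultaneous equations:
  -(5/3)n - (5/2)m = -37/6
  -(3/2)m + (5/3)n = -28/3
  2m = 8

no solution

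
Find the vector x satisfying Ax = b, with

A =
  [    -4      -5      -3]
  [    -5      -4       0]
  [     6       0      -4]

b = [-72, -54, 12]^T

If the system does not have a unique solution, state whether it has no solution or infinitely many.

Row-reduce the augmented matrix:
R1 ← R1 / (-4).
R2 ← R2 + 5·R1.
R3 ← R3 − 6·R1.
R2 ← R2 / (9/4).
R1 ← R1 − 5/4·R2.
R3 ← R3 + 15/2·R2.
R3 ← R3 / (4).
R1 ← R1 + 4/3·R3.
R2 ← R2 − 5/3·R3.
Reading off the reduced rows gives x_1 = 6, x_2 = 6, x_3 = 6.

x_1 = 6, x_2 = 6, x_3 = 6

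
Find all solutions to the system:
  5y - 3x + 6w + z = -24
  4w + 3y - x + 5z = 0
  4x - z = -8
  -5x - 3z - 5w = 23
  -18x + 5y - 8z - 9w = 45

Row-reduce the augmented matrix:
R1 ← R1 / (-3).
R2 ← R2 + 1·R1.
R3 ← R3 − 4·R1.
R4 ← R4 + 5·R1.
R5 ← R5 + 18·R1.
R2 ← R2 / (4/3).
R1 ← R1 + 5/3·R2.
R3 ← R3 − 20/3·R2.
R4 ← R4 + 25/3·R2.
R5 ← R5 + 25·R2.
R3 ← R3 / (-23).
R1 ← R1 − 11/2·R3.
R2 ← R2 − 7/2·R3.
R4 ← R4 − 49/2·R3.
R5 ← R5 − 147/2·R3.
R4 ← R4 / (-213/46).
R1 ← R1 − 1/46·R4.
R2 ← R2 − 55/46·R4.
R3 ← R3 − 2/23·R4.
R5 ← R5 + 639/46·R4.
R5 reduces to 0 = 0, so the extra equation is consistent.
Reading off the reduced rows gives x = -1, y = 1, z = 4, w = -6.

x = -1, y = 1, z = 4, w = -6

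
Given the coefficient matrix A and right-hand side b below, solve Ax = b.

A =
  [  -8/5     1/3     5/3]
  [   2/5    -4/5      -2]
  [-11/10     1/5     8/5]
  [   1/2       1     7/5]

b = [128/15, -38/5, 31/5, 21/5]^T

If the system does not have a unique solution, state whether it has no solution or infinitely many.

Row-reduce:
R1 ← R1 / (-8/5).
R2 ← R2 − 2/5·R1.
R3 ← R3 + 11/10·R1.
R4 ← R4 − 1/2·R1.
R2 ← R2 / (-43/60).
R1 ← R1 + 5/24·R2.
R3 ← R3 + 7/240·R2.
R4 ← R4 − 53/48·R2.
R3 ← R3 / (223/430).
R1 ← R1 + 25/43·R3.
R2 ← R2 − 95/43·R3.
R4 ← R4 + 223/430·R3.
Row 4 reduces to 0 = -1, a contradiction. The system is inconsistent.

no solution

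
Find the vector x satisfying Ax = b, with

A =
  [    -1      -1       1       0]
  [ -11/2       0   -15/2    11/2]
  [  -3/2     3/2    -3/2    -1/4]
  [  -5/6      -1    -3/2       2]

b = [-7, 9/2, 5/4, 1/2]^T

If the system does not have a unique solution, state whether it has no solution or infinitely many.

no solution

Row-reduce:
R1 ← R1 / (-1).
R2 ← R2 + 11/2·R1.
R3 ← R3 + 3/2·R1.
R4 ← R4 + 5/6·R1.
R2 ← R2 / (11/2).
R1 ← R1 − 1·R2.
R3 ← R3 − 3·R2.
R4 ← R4 + 1/6·R2.
R3 ← R3 / (45/11).
R1 ← R1 − 15/11·R3.
R2 ← R2 + 26/11·R3.
R4 ← R4 + 30/11·R3.
Row 4 reduces to 0 = -1/6, a contradiction. The system is inconsistent.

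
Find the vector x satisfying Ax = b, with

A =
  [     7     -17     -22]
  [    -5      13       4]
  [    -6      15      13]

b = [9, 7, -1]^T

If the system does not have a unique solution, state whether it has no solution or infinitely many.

Row-reduce:
R1 ← R1 / (7).
R2 ← R2 + 5·R1.
R3 ← R3 + 6·R1.
R2 ← R2 / (6/7).
R1 ← R1 + 17/7·R2.
R3 ← R3 − 3/7·R2.
Rank is 2 with 3 unknowns, leaving x_3 free.

infinitely many solutions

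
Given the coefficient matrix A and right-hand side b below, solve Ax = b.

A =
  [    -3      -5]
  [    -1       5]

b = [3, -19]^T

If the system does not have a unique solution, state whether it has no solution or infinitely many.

Row-reduce the augmented matrix:
R1 ← R1 / (-3).
R2 ← R2 + 1·R1.
R2 ← R2 / (20/3).
R1 ← R1 − 5/3·R2.
Reading off the reduced rows gives x_1 = 4, x_2 = -3.

x_1 = 4, x_2 = -3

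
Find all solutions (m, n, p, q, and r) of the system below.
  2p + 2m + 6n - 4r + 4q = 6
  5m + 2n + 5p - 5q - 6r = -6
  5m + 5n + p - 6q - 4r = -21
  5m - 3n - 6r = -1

infinitely many solutions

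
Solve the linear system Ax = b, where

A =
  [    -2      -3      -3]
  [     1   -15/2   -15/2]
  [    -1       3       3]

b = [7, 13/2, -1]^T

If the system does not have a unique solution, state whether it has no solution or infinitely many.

no solution

Row-reduce:
R1 ← R1 / (-2).
R2 ← R2 − 1·R1.
R3 ← R3 + 1·R1.
R2 ← R2 / (-9).
R1 ← R1 − 3/2·R2.
R3 ← R3 − 9/2·R2.
Row 3 reduces to 0 = 1/2, a contradiction. The system is inconsistent.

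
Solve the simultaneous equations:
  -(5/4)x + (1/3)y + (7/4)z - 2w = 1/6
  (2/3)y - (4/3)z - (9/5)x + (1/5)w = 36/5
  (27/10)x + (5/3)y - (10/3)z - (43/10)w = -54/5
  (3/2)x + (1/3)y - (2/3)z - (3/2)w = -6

infinitely many solutions

Row-reduce:
R1 ← R1 / (-5/4).
R2 ← R2 + 9/5·R1.
R3 ← R3 − 27/10·R1.
R4 ← R4 − 3/2·R1.
R2 ← R2 / (14/75).
R1 ← R1 + 4/15·R2.
R3 ← R3 − 179/75·R2.
R4 ← R4 − 11/15·R2.
R3 ← R3 / (348/7).
R1 ← R1 + 145/21·R3.
R2 ← R2 + 289/14·R3.
R4 ← R4 − 116/7·R3.
Rank is 3 with 4 unknowns, leaving w free.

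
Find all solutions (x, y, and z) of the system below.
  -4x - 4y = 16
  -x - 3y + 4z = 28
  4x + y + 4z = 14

Row-reduce the augmented matrix:
R1 ← R1 / (-4).
R2 ← R2 + 1·R1.
R3 ← R3 − 4·R1.
R2 ← R2 / (-2).
R1 ← R1 − 1·R2.
R3 ← R3 + 3·R2.
R3 ← R3 / (-2).
R1 ← R1 − 2·R3.
R2 ← R2 + 2·R3.
Reading off the reduced rows gives x = 2, y = -6, z = 3.

x = 2, y = -6, z = 3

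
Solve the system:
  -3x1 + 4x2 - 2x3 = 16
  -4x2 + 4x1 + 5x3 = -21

infinitely many solutions

Row-reduce:
R1 ← R1 / (-3).
R2 ← R2 − 4·R1.
R2 ← R2 / (4/3).
R1 ← R1 + 4/3·R2.
Rank is 2 with 3 unknowns, leaving x3 free.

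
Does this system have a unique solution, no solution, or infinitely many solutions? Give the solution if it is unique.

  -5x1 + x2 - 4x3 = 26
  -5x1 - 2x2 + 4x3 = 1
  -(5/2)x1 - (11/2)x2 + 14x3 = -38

Row-reduce:
R1 ← R1 / (-5).
R2 ← R2 + 5·R1.
R3 ← R3 + 5/2·R1.
R2 ← R2 / (-3).
R1 ← R1 + 1/5·R2.
R3 ← R3 + 6·R2.
Row 3 reduces to 0 = -1, a contradiction. The system is inconsistent.

no solution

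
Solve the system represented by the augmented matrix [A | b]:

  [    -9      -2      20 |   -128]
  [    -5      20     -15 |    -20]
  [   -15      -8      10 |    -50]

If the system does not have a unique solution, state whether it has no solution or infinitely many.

x_1 = 2, x_2 = -5, x_3 = -6

Row-reduce the augmented matrix:
R1 ← R1 / (-9).
R2 ← R2 + 5·R1.
R3 ← R3 + 15·R1.
R2 ← R2 / (190/9).
R1 ← R1 − 2/9·R2.
R3 ← R3 + 14/3·R2.
R3 ← R3 / (-553/19).
R1 ← R1 + 37/19·R3.
R2 ← R2 + 47/38·R3.
Reading off the reduced rows gives x_1 = 2, x_2 = -5, x_3 = -6.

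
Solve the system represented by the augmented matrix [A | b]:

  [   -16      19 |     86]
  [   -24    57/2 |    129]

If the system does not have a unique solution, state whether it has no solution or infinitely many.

infinitely many solutions

Row-reduce:
R1 ← R1 / (-16).
R2 ← R2 + 24·R1.
Rank is 1 with 2 unknowns, leaving x_2 free.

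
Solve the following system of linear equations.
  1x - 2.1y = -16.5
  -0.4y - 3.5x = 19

x = -6, y = 5

From equation 1: x = -33/2 + 21/10·y.
Substitute into equation 2 and solve: y = 5.
Then x = -6.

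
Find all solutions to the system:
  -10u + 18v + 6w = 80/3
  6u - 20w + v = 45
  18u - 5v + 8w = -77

u = -8/3, v = 1, w = -3

Row-reduce the augmented matrix:
R1 ← R1 / (-10).
R2 ← R2 − 6·R1.
R3 ← R3 − 18·R1.
R2 ← R2 / (59/5).
R1 ← R1 + 9/5·R2.
R3 ← R3 − 137/5·R2.
R3 ← R3 / (3356/59).
R1 ← R1 + 183/59·R3.
R2 ← R2 + 82/59·R3.
Reading off the reduced rows gives u = -8/3, v = 1, w = -3.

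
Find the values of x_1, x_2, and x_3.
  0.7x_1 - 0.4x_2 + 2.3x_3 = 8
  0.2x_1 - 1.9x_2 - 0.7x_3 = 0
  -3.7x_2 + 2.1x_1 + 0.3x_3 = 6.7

Row-reduce the augmented matrix:
R1 ← R1 / (7/10).
R2 ← R2 − 1/5·R1.
R3 ← R3 − 21/10·R1.
R2 ← R2 / (-25/14).
R1 ← R1 + 4/7·R2.
R3 ← R3 + 5/2·R2.
R3 ← R3 / (-47/10).
R1 ← R1 − 93/25·R3.
R2 ← R2 − 19/25·R3.
Reading off the reduced rows gives x_1 = 1, x_2 = -1, x_3 = 3.

x_1 = 1, x_2 = -1, x_3 = 3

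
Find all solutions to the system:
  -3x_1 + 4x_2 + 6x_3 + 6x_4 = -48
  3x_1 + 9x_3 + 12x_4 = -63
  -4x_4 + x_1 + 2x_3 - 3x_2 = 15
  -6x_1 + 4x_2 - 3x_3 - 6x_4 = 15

infinitely many solutions

Row-reduce:
R1 ← R1 / (-3).
R2 ← R2 − 3·R1.
R3 ← R3 − 1·R1.
R4 ← R4 + 6·R1.
R2 ← R2 / (4).
R1 ← R1 + 4/3·R2.
R3 ← R3 + 5/3·R2.
R4 ← R4 + 4·R2.
R3 ← R3 / (41/4).
R1 ← R1 − 3·R3.
R2 ← R2 − 15/4·R3.
Rank is 3 with 4 unknowns, leaving x_4 free.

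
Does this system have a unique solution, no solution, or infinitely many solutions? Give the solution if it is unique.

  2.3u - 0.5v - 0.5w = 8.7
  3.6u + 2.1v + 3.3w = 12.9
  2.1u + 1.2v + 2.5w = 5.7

u = 4, v = 4, w = -3

Row-reduce the augmented matrix:
R1 ← R1 / (23/10).
R2 ← R2 − 18/5·R1.
R3 ← R3 − 21/10·R1.
R2 ← R2 / (663/230).
R1 ← R1 + 5/23·R2.
R3 ← R3 − 381/230·R2.
R3 ← R3 / (1349/2210).
R1 ← R1 − 20/221·R3.
R2 ← R2 − 313/221·R3.
Reading off the reduced rows gives u = 4, v = 4, w = -3.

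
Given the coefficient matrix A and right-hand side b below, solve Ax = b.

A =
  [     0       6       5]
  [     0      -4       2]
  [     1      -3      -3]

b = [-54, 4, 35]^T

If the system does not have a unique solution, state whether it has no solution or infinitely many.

Row-reduce the augmented matrix:
Swap R1 and R3.
R2 ← R2 / (-4).
R1 ← R1 + 3·R2.
R3 ← R3 − 6·R2.
R3 ← R3 / (8).
R1 ← R1 + 9/2·R3.
R2 ← R2 + 1/2·R3.
Reading off the reduced rows gives x_1 = 5, x_2 = -4, x_3 = -6.

x_1 = 5, x_2 = -4, x_3 = -6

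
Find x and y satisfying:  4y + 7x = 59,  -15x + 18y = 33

x = 5, y = 6

Row-reduce the augmented matrix:
R1 ← R1 / (7).
R2 ← R2 + 15·R1.
R2 ← R2 / (186/7).
R1 ← R1 − 4/7·R2.
Reading off the reduced rows gives x = 5, y = 6.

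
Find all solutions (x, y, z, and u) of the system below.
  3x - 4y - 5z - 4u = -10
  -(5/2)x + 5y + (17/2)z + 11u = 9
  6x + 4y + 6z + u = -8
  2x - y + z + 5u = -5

Row-reduce:
R1 ← R1 / (3).
R2 ← R2 + 5/2·R1.
R3 ← R3 − 6·R1.
R4 ← R4 − 2·R1.
R2 ← R2 / (5/3).
R1 ← R1 + 4/3·R2.
R3 ← R3 − 12·R2.
R4 ← R4 − 5/3·R2.
R3 ← R3 / (-76/5).
R1 ← R1 − 9/5·R3.
R2 ← R2 − 13/5·R3.
Row 4 reduces to 0 = 1, a contradiction. The system is inconsistent.

no solution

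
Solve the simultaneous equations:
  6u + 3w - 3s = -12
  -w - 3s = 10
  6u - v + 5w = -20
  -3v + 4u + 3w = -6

Row-reduce the augmented matrix:
R1 ← R1 / (6).
R3 ← R3 − 6·R1.
R4 ← R4 − 4·R1.
Swap R2 and R3.
R2 ← R2 / (-1).
R4 ← R4 + 3·R2.
R3 ← R3 / (-1).
R1 ← R1 − 1/2·R3.
R2 ← R2 + 2·R3.
R4 ← R4 + 5·R3.
R4 ← R4 / (8).
R1 ← R1 + 2·R4.
R2 ← R2 − 3·R4.
R3 ← R3 − 3·R4.
Reading off the reduced rows gives u = -3, v = -3, w = -1, s = -3.

u = -3, v = -3, w = -1, s = -3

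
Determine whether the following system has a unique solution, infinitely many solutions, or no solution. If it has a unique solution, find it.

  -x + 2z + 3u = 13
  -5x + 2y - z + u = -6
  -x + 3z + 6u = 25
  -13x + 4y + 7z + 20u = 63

infinitely many solutions

Row-reduce:
R1 ← R1 / (-1).
R2 ← R2 + 5·R1.
R3 ← R3 + 1·R1.
R4 ← R4 + 13·R1.
R2 ← R2 / (2).
R4 ← R4 − 4·R2.
R1 ← R1 + 2·R3.
R2 ← R2 + 11/2·R3.
R4 ← R4 − 3·R3.
Rank is 3 with 4 unknowns, leaving u free.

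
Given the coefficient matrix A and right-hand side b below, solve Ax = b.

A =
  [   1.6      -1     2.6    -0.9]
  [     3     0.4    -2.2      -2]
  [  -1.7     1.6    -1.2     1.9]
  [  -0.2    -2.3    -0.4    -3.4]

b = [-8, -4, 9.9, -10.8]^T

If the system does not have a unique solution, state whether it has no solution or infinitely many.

x_1 = -1, x_2 = 2, x_3 = -1, x_4 = 2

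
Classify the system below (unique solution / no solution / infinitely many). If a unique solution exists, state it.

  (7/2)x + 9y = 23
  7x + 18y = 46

infinitely many solutions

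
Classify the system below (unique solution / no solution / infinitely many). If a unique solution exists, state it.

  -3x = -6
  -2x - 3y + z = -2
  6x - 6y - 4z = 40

x = 2, y = -2, z = -4

Row-reduce the augmented matrix:
R1 ← R1 / (-3).
R2 ← R2 + 2·R1.
R3 ← R3 − 6·R1.
R2 ← R2 / (-3).
R3 ← R3 + 6·R2.
R3 ← R3 / (-6).
R2 ← R2 + 1/3·R3.
Reading off the reduced rows gives x = 2, y = -2, z = -4.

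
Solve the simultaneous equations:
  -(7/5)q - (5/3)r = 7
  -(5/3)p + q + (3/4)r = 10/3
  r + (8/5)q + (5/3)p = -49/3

p = -5, q = -5, r = 0

Row-reduce the augmented matrix:
Swap R1 and R2.
R1 ← R1 / (-5/3).
R3 ← R3 − 5/3·R1.
R2 ← R2 / (-7/5).
R1 ← R1 + 3/5·R2.
R3 ← R3 − 13/5·R2.
R3 ← R3 / (-113/84).
R1 ← R1 − 37/140·R3.
R2 ← R2 − 25/21·R3.
Reading off the reduced rows gives p = -5, q = -5, r = 0.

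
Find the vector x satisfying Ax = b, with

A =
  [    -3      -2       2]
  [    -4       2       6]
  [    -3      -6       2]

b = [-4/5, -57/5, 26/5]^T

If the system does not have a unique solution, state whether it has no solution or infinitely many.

x_1 = 3/5, x_2 = -3/2, x_3 = -1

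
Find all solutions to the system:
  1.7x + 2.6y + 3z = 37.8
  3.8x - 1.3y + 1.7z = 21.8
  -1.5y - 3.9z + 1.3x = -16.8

x = 6, y = 6, z = 4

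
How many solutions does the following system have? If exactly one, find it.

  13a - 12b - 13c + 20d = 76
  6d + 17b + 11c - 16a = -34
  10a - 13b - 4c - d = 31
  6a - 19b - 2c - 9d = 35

Row-reduce the augmented matrix:
R1 ← R1 / (13).
R2 ← R2 + 16·R1.
R3 ← R3 − 10·R1.
R4 ← R4 − 6·R1.
R2 ← R2 / (29/13).
R1 ← R1 + 12/13·R2.
R3 ← R3 + 49/13·R2.
R4 ← R4 + 175/13·R2.
R3 ← R3 / (-71/29).
R1 ← R1 + 89/29·R3.
R2 ← R2 + 65/29·R3.
R4 ← R4 + 759/29·R3.
R4 ← R4 / (-15004/71).
R1 ← R1 + 2137/71·R4.
R2 ← R2 + 1323/71·R4.
R3 ← R3 + 1025/71·R4.
Reading off the reduced rows gives a = -1, b = -3, c = -1, d = 2.

a = -1, b = -3, c = -1, d = 2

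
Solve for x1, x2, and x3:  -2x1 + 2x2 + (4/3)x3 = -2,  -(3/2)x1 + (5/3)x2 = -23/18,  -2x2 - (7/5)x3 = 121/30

x1 = -1, x2 = -5/3, x3 = -1/2

Row-reduce the augmented matrix:
R1 ← R1 / (-2).
R2 ← R2 + 3/2·R1.
R2 ← R2 / (1/6).
R1 ← R1 + 1·R2.
R3 ← R3 + 2·R2.
R3 ← R3 / (-67/5).
R1 ← R1 + 20/3·R3.
R2 ← R2 + 6·R3.
Reading off the reduced rows gives x1 = -1, x2 = -5/3, x3 = -1/2.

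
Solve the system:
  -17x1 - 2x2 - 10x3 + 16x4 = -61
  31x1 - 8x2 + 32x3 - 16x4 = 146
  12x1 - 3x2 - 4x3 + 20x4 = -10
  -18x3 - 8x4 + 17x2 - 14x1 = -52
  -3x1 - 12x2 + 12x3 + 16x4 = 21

Row-reduce:
R1 ← R1 / (-17).
R2 ← R2 − 31·R1.
R3 ← R3 − 12·R1.
R4 ← R4 + 14·R1.
R5 ← R5 + 3·R1.
R2 ← R2 / (-198/17).
R1 ← R1 − 2/17·R2.
R3 ← R3 + 75/17·R2.
R4 ← R4 − 317/17·R2.
R5 ← R5 + 198/17·R2.
R3 ← R3 / (-179/11).
R1 ← R1 − 8/11·R3.
R2 ← R2 + 13/11·R3.
R4 ← R4 − 135/11·R3.
R4 ← R4 / (31828/1611).
R1 ← R1 − 592/1611·R4.
R2 ← R2 + 4900/1611·R4.
R3 ← R3 + 868/537·R4.
Row 5 reduces to 0 = -3, a contradiction. The system is inconsistent.

no solution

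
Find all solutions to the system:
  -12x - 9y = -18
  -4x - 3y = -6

infinitely many solutions

Row-reduce:
R1 ← R1 / (-12).
R2 ← R2 + 4·R1.
Rank is 1 with 2 unknowns, leaving y free.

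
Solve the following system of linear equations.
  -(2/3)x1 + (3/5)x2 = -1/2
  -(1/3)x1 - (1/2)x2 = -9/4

Row-reduce the augmented matrix:
R1 ← R1 / (-2/3).
R2 ← R2 + 1/3·R1.
R2 ← R2 / (-4/5).
R1 ← R1 + 9/10·R2.
Reading off the reduced rows gives x1 = 3, x2 = 5/2.

x1 = 3, x2 = 5/2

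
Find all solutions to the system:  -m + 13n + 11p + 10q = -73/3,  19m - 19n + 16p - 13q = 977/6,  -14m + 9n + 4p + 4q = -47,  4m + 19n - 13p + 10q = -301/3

m = 2, n = -7/3, p = 3, q = -5/2

Row-reduce the augmented matrix:
R1 ← R1 / (-1).
R2 ← R2 − 19·R1.
R3 ← R3 + 14·R1.
R4 ← R4 − 4·R1.
R2 ← R2 / (228).
R1 ← R1 + 13·R2.
R3 ← R3 + 173·R2.
R4 ← R4 − 71·R2.
R3 ← R3 / (1575/76).
R1 ← R1 − 139/76·R3.
R2 ← R2 − 75/76·R3.
R4 ← R4 + 2969/76·R3.
R4 ← R4 / (-4367/525).
R1 ← R1 − 127/525·R4.
R2 ← R2 − 6/7·R4.
R3 ← R3 + 43/525·R4.
Reading off the reduced rows gives m = 2, n = -7/3, p = 3, q = -5/2.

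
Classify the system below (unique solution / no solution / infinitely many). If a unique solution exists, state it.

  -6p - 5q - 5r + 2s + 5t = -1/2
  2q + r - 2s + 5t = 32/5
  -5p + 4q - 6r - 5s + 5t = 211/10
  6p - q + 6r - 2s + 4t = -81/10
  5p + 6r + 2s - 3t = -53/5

p = -2, q = 3/2, r = 2/5, s = -3/2, t = 0

Row-reduce the augmented matrix:
R1 ← R1 / (-6).
R3 ← R3 + 5·R1.
R4 ← R4 − 6·R1.
R5 ← R5 − 5·R1.
R2 ← R2 / (2).
R1 ← R1 − 5/6·R2.
R3 ← R3 − 49/6·R2.
R4 ← R4 + 6·R2.
R5 ← R5 + 25/6·R2.
R3 ← R3 / (-71/12).
R1 ← R1 − 5/12·R3.
R2 ← R2 − 1/2·R3.
R4 ← R4 − 4·R3.
R5 ← R5 − 47/12·R3.
R4 ← R4 / (-354/71).
R1 ← R1 − 43/71·R4.
R2 ← R2 + 62/71·R4.
R3 ← R3 + 18/71·R4.
R5 ← R5 − 35/71·R4.
R5 ← R5 / (-56/177).
R1 ← R1 + 529/177·R5.
R2 ← R2 + 184/177·R5.
R3 ← R3 − 163/59·R5.
R4 ← R4 + 382/177·R5.
Reading off the reduced rows gives p = -2, q = 3/2, r = 2/5, s = -3/2, t = 0.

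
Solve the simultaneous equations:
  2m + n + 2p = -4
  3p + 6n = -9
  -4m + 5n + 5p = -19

Row-reduce the augmented matrix:
R1 ← R1 / (2).
R3 ← R3 + 4·R1.
R2 ← R2 / (6).
R1 ← R1 − 1/2·R2.
R3 ← R3 − 7·R2.
R3 ← R3 / (11/2).
R1 ← R1 − 3/4·R3.
R2 ← R2 − 1/2·R3.
Reading off the reduced rows gives m = 1, n = 0, p = -3.

m = 1, n = 0, p = -3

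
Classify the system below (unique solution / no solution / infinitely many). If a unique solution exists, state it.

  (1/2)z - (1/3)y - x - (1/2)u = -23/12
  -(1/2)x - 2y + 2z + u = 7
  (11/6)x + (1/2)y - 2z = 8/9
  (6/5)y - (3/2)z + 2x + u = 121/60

x = 8/3, y = -2, z = 3/2, u = 4/3

Row-reduce the augmented matrix:
R1 ← R1 / (-1).
R2 ← R2 + 1/2·R1.
R3 ← R3 − 11/6·R1.
R4 ← R4 − 2·R1.
R2 ← R2 / (-11/6).
R1 ← R1 − 1/3·R2.
R3 ← R3 + 1/9·R2.
R4 ← R4 − 8/15·R2.
R3 ← R3 / (-157/132).
R1 ← R1 + 2/11·R3.
R2 ← R2 + 21/22·R3.
R4 ← R4 − 1/110·R3.
R4 ← R4 / (559/1570).
R1 ← R1 − 138/157·R4.
R2 ← R2 − 18/157·R4.
R3 ← R3 − 131/157·R4.
Reading off the reduced rows gives x = 8/3, y = -2, z = 3/2, u = 4/3.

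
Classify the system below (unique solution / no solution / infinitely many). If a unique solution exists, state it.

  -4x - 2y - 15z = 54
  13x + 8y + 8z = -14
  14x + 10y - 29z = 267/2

Row-reduce:
R1 ← R1 / (-4).
R2 ← R2 − 13·R1.
R3 ← R3 − 14·R1.
R2 ← R2 / (3/2).
R1 ← R1 − 1/2·R2.
R3 ← R3 − 3·R2.
Row 3 reduces to 0 = -1/2, a contradiction. The system is inconsistent.

no solution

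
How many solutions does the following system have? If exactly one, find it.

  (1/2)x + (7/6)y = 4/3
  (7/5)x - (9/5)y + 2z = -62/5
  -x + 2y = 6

Row-reduce the augmented matrix:
R1 ← R1 / (1/2).
R2 ← R2 − 7/5·R1.
R3 ← R3 + 1·R1.
R2 ← R2 / (-76/15).
R1 ← R1 − 7/3·R2.
R3 ← R3 − 13/3·R2.
R3 ← R3 / (65/38).
R1 ← R1 − 35/38·R3.
R2 ← R2 + 15/38·R3.
Reading off the reduced rows gives x = -2, y = 2, z = -3.

x = -2, y = 2, z = -3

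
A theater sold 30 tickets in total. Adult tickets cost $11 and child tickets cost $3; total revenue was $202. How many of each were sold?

adult tickets: 14, child tickets: 16

Let a = adult tickets, c = child tickets.
  a + c = 30
  11a + 3c = 202
Row-reduce the augmented matrix:
R2 ← R2 − 11·R1.
R2 ← R2 / (-8).
R1 ← R1 − 1·R2.
Reading off the reduced rows gives a = 14, c = 16.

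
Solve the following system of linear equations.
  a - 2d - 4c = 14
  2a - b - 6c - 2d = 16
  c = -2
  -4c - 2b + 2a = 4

infinitely many solutions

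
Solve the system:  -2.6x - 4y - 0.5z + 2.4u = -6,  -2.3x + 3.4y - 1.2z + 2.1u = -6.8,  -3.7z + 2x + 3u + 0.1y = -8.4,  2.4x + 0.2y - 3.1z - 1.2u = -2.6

x = 1, y = 0, z = 2, u = -1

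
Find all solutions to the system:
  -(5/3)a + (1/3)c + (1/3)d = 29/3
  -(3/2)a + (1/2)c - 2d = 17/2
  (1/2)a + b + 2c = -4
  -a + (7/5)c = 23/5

Row-reduce the augmented matrix:
R1 ← R1 / (-5/3).
R2 ← R2 + 3/2·R1.
R3 ← R3 − 1/2·R1.
R4 ← R4 + 1·R1.
Swap R2 and R3.
R3 ← R3 / (1/5).
R1 ← R1 + 1/5·R3.
R2 ← R2 − 21/10·R3.
R4 ← R4 − 6/5·R3.
R4 ← R4 / (68/5).
R1 ← R1 + 5/2·R4.
R2 ← R2 − 97/4·R4.
R3 ← R3 + 23/2·R4.
Reading off the reduced rows gives a = -6, b = 1, c = -1, d = 0.

a = -6, b = 1, c = -1, d = 0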